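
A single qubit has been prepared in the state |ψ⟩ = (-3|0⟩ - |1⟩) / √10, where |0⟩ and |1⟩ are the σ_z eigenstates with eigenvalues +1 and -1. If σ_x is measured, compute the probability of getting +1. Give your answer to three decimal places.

|+x⟩ = (|0⟩ + |1⟩)/√2, so ⟨+x|ψ⟩ = (-4) / (√2·√10).
P = |-4|² / 20 = 16/20.

0.800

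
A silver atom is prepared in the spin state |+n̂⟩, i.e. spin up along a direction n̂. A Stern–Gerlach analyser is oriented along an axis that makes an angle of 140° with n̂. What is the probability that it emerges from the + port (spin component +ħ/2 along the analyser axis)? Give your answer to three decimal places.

For spin-½, the probability of finding spin-up along an axis at angle θ to the initial spin direction is cos²(θ/2); spin-down is sin²(θ/2).
θ = 140°, so P = cos²(70°) ≈ 0.117.

0.117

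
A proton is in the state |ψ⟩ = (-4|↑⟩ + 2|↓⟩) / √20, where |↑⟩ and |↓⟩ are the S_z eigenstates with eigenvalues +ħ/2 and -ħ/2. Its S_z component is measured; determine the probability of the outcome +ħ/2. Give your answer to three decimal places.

0.800

The +ħ/2 outcome corresponds to |↑⟩. Its amplitude in |ψ⟩ is -4/√20.
P = |-4|² / 20 = 16/20.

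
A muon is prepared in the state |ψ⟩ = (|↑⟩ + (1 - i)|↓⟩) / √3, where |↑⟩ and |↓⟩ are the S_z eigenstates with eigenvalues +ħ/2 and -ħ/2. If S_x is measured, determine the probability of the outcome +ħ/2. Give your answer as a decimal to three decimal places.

0.833

|+x⟩ = (|↑⟩ + |↓⟩)/√2, so ⟨+x|ψ⟩ = (2 - i) / (√2·√3).
P = |2 - i|² / 6 = 5/6.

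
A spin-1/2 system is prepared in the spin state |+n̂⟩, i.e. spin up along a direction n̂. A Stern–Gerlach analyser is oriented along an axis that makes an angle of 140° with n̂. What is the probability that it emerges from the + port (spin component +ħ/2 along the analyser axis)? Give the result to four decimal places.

For spin-½, the probability of finding spin-up along an axis at angle θ to the initial spin direction is cos²(θ/2); spin-down is sin²(θ/2).
θ = 140°, so P = cos²(70°) ≈ 0.1170.

0.1170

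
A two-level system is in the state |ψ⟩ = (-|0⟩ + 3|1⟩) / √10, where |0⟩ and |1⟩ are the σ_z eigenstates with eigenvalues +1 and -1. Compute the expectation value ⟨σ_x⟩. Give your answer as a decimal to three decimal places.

⟨σ_x⟩ = 2 Re(a* b)/(|a|²+|b|²) with a = -1, b = 3.
a* b = -3, so ⟨σ_x⟩ = -6/10.

-0.600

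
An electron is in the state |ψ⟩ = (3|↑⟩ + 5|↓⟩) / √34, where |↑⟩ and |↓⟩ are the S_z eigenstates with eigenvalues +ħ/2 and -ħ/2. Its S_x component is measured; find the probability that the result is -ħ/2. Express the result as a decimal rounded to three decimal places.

0.059

|-x⟩ = (|↑⟩ - |↓⟩)/√2, so ⟨-x|ψ⟩ = (-2) / (√2·√34).
P = |-2|² / 68 = 4/68.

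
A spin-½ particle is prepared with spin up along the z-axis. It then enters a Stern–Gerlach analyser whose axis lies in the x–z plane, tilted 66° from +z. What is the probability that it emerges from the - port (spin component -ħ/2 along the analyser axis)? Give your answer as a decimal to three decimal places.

0.297

For spin-½, the probability of finding spin-up along an axis at angle θ to the initial spin direction is cos²(θ/2); spin-down is sin²(θ/2).
θ = 66°, so P = sin²(33°) ≈ 0.297.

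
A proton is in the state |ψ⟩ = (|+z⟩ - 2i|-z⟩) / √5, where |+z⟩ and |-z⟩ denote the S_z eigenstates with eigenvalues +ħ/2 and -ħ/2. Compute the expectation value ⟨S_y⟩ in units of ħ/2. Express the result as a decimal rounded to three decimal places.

⟨σ_y⟩ = 2 Im(a* b)/(|a|²+|b|²) with a = 1, b = -2i.
a* b = -2i, so ⟨σ_y⟩ = -4/5.
⟨S_y⟩ = (ħ/2)·⟨σ_y⟩.

-0.800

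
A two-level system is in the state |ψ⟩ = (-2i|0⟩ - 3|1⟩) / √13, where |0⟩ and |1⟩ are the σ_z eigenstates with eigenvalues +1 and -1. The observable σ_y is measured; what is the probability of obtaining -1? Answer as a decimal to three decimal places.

0.962

|-y⟩ = (|0⟩ - i|1⟩)/√2, so ⟨-y|ψ⟩ = (-5i) / (√2·√13).
P = |-5i|² / 26 = 25/26.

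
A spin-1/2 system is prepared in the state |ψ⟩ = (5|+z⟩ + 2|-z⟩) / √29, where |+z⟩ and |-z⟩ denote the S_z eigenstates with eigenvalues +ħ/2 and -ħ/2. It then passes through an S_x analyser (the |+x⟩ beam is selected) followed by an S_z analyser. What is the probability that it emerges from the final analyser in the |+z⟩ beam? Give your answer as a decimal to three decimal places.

0.422

First analyser (S_x): P(|+x⟩) = |⟨+x|ψ⟩|² = 49/58.
After stage 1 the state is |+x⟩; P(|+z⟩) = |⟨+z|+x⟩|² = 1/2.
Joint probability = 49/58 × 1/2 = 0.422.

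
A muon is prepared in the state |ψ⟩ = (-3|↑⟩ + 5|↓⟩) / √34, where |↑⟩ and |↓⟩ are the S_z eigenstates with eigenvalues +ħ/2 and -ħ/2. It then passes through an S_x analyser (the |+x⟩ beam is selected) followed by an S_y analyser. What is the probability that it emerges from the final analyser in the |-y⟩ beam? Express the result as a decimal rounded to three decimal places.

0.029

First analyser (S_x): P(|+x⟩) = |⟨+x|ψ⟩|² = 4/68.
After stage 1 the state is |+x⟩; P(|-y⟩) = |⟨-y|+x⟩|² = 1/2.
Joint probability = 4/68 × 1/2 = 0.029.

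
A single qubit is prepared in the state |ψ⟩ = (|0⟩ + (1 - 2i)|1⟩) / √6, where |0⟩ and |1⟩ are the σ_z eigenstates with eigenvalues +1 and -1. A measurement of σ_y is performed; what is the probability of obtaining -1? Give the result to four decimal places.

|-y⟩ = (|0⟩ - i|1⟩)/√2, so ⟨-y|ψ⟩ = (3 + i) / (√2·√6).
P = |3 + i|² / 12 = 10/12.

0.8333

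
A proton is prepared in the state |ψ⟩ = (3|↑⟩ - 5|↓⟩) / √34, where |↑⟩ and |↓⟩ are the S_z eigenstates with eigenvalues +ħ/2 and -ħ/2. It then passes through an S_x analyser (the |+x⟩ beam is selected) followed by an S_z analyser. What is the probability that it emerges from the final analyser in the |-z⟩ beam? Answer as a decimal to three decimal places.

0.029

First analyser (S_x): P(|+x⟩) = |⟨+x|ψ⟩|² = 4/68.
After stage 1 the state is |+x⟩; P(|-z⟩) = |⟨-z|+x⟩|² = 1/2.
Joint probability = 4/68 × 1/2 = 0.029.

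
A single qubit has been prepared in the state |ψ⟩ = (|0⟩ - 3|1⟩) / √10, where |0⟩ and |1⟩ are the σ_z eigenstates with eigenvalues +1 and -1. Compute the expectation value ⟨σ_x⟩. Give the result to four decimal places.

-0.6000

⟨σ_x⟩ = 2 Re(a* b)/(|a|²+|b|²) with a = 1, b = -3.
a* b = -3, so ⟨σ_x⟩ = -6/10.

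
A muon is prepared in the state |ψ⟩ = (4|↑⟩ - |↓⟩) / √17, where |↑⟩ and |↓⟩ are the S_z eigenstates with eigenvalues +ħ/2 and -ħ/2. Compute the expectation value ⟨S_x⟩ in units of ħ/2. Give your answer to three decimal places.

⟨σ_x⟩ = 2 Re(a* b)/(|a|²+|b|²) with a = 4, b = -1.
a* b = -4, so ⟨σ_x⟩ = -8/17.
⟨S_x⟩ = (ħ/2)·⟨σ_x⟩.

-0.471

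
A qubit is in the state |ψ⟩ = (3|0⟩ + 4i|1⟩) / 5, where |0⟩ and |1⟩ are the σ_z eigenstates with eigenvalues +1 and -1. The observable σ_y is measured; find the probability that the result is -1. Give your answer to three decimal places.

|-y⟩ = (|0⟩ - i|1⟩)/√2, so ⟨-y|ψ⟩ = (-1) / (√2·5).
P = |-1|² / 50 = 1/50.

0.020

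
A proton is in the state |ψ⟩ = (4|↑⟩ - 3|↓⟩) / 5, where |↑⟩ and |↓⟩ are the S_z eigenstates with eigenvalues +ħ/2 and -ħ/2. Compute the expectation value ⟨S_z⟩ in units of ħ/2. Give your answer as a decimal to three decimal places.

⟨σ_z⟩ = |a|² - |b|² divided by |a|²+|b|², with a, b the |↑⟩, |↓⟩ amplitudes.
= (16 - 9)/25 = 7/25.
⟨S_z⟩ = (ħ/2)·⟨σ_z⟩.

0.280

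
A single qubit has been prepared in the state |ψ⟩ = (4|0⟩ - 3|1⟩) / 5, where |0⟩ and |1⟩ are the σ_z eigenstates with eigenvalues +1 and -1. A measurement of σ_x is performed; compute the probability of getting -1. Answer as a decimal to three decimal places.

|-x⟩ = (|0⟩ - |1⟩)/√2, so ⟨-x|ψ⟩ = (7) / (√2·5).
P = |7|² / 50 = 49/50.

0.980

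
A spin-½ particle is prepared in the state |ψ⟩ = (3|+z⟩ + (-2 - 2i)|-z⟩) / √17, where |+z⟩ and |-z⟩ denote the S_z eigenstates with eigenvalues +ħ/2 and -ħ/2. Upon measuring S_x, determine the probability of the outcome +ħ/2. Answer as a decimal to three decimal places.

0.147

|+x⟩ = (|+z⟩ + |-z⟩)/√2, so ⟨+x|ψ⟩ = (1 - 2i) / (√2·√17).
P = |1 - 2i|² / 34 = 5/34.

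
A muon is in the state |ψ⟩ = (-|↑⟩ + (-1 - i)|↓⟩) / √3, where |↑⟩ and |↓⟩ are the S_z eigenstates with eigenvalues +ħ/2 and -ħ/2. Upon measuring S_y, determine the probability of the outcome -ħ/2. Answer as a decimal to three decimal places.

|-y⟩ = (|↑⟩ - i|↓⟩)/√2, so ⟨-y|ψ⟩ = (-i) / (√2·√3).
P = |-i|² / 6 = 1/6.

0.167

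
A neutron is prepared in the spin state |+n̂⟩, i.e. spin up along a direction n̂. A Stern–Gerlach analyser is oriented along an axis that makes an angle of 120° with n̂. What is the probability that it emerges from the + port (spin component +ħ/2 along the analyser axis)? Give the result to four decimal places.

For spin-½, the probability of finding spin-up along an axis at angle θ to the initial spin direction is cos²(θ/2); spin-down is sin²(θ/2).
θ = 120°, so P = cos²(60°) ≈ 0.2500.

0.2500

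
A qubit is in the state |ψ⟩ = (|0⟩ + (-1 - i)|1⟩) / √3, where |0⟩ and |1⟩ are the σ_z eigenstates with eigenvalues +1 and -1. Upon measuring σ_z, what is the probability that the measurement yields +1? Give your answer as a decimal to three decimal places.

0.333

The +1 outcome corresponds to |0⟩. Its amplitude in |ψ⟩ is 1/√3.
P = |1|² / 3 = 1/3.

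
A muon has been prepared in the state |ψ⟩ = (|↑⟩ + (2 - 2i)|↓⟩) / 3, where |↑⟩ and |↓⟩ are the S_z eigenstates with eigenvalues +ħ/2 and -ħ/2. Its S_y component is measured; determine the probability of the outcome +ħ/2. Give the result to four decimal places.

0.2778

|+y⟩ = (|↑⟩ + i|↓⟩)/√2, so ⟨+y|ψ⟩ = (-1 - 2i) / (√2·3).
P = |-1 - 2i|² / 18 = 5/18.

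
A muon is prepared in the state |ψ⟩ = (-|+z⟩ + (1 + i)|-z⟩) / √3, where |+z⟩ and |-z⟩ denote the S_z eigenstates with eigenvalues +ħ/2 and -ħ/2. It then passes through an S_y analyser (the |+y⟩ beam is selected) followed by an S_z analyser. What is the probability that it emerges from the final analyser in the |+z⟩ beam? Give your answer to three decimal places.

0.083

First analyser (S_y): P(|+y⟩) = |⟨+y|ψ⟩|² = 1/6.
After stage 1 the state is |+y⟩; P(|+z⟩) = |⟨+z|+y⟩|² = 1/2.
Joint probability = 1/6 × 1/2 = 0.083.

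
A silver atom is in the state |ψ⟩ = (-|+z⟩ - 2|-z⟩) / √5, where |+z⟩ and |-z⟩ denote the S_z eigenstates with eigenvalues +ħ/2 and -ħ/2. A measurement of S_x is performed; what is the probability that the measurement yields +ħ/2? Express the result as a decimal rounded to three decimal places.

|+x⟩ = (|+z⟩ + |-z⟩)/√2, so ⟨+x|ψ⟩ = (-3) / (√2·√5).
P = |-3|² / 10 = 9/10.

0.900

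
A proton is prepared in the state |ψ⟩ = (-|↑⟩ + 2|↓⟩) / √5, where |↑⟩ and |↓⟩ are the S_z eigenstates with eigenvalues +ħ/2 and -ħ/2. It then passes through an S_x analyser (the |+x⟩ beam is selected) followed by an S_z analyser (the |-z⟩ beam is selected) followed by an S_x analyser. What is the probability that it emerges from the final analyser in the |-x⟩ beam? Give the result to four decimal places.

0.0250

First analyser (S_x): P(|+x⟩) = |⟨+x|ψ⟩|² = 1/10.
After stage 1 the state is |+x⟩; P(|-z⟩) = |⟨-z|+x⟩|² = 1/2.
After stage 2 the state is |-z⟩; P(|-x⟩) = |⟨-x|-z⟩|² = 1/2.
Joint probability = 1/10 × 1/2 × 1/2 = 0.0250.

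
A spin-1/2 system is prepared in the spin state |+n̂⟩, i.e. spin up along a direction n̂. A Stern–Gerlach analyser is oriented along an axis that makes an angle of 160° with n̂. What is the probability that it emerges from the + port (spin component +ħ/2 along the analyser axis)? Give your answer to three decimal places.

0.030

For spin-½, the probability of finding spin-up along an axis at angle θ to the initial spin direction is cos²(θ/2); spin-down is sin²(θ/2).
θ = 160°, so P = cos²(80°) ≈ 0.030.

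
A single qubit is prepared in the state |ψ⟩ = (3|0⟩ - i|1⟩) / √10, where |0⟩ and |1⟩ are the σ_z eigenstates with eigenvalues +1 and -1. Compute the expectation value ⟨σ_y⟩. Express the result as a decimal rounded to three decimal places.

-0.600

⟨σ_y⟩ = 2 Im(a* b)/(|a|²+|b|²) with a = 3, b = -i.
a* b = -3i, so ⟨σ_y⟩ = -6/10.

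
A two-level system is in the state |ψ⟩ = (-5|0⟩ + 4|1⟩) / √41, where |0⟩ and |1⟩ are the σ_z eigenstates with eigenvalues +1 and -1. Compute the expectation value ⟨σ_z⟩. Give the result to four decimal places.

0.2195

⟨σ_z⟩ = |a|² - |b|² divided by |a|²+|b|², with a, b the |0⟩, |1⟩ amplitudes.
= (25 - 16)/41 = 9/41.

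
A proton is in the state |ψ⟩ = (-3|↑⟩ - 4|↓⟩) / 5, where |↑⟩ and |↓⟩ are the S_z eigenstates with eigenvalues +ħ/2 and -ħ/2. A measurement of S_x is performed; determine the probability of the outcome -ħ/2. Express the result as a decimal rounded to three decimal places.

|-x⟩ = (|↑⟩ - |↓⟩)/√2, so ⟨-x|ψ⟩ = (1) / (√2·5).
P = |1|² / 50 = 1/50.

0.020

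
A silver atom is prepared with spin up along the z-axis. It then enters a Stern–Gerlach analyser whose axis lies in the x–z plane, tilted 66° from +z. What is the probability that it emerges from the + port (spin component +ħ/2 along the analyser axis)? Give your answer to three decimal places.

For spin-½, the probability of finding spin-up along an axis at angle θ to the initial spin direction is cos²(θ/2); spin-down is sin²(θ/2).
θ = 66°, so P = cos²(33°) ≈ 0.703.

0.703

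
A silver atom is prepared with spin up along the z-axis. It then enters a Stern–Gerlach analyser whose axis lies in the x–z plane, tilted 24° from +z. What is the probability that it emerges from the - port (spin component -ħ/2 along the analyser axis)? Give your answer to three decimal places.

For spin-½, the probability of finding spin-up along an axis at angle θ to the initial spin direction is cos²(θ/2); spin-down is sin²(θ/2).
θ = 24°, so P = sin²(12°) ≈ 0.043.

0.043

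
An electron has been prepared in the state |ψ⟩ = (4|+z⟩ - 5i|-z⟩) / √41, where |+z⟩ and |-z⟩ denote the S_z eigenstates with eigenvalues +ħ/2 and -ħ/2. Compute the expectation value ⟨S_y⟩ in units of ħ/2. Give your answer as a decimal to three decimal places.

⟨σ_y⟩ = 2 Im(a* b)/(|a|²+|b|²) with a = 4, b = -5i.
a* b = -20i, so ⟨σ_y⟩ = -40/41.
⟨S_y⟩ = (ħ/2)·⟨σ_y⟩.

-0.976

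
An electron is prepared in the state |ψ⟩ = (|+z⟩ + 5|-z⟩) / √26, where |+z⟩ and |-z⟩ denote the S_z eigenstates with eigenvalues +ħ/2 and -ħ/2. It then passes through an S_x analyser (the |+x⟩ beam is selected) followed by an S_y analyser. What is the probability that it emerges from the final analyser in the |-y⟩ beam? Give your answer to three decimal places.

0.346

First analyser (S_x): P(|+x⟩) = |⟨+x|ψ⟩|² = 36/52.
After stage 1 the state is |+x⟩; P(|-y⟩) = |⟨-y|+x⟩|² = 1/2.
Joint probability = 36/52 × 1/2 = 0.346.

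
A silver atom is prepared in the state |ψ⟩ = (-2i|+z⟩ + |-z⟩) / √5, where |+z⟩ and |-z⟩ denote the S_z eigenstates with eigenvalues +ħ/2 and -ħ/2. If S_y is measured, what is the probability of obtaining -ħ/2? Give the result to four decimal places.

0.1000

|-y⟩ = (|+z⟩ - i|-z⟩)/√2, so ⟨-y|ψ⟩ = (-i) / (√2·√5).
P = |-i|² / 10 = 1/10.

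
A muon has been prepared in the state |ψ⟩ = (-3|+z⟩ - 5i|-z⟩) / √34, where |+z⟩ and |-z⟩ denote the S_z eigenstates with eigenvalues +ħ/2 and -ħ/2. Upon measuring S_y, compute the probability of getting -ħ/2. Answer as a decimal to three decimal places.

|-y⟩ = (|+z⟩ - i|-z⟩)/√2, so ⟨-y|ψ⟩ = (2) / (√2·√34).
P = |2|² / 68 = 4/68.

0.059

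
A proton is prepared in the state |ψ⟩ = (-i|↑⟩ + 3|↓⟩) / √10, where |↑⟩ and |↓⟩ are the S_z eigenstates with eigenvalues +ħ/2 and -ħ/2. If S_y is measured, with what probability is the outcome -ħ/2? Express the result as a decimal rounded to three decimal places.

0.200

|-y⟩ = (|↑⟩ - i|↓⟩)/√2, so ⟨-y|ψ⟩ = (2i) / (√2·√10).
P = |2i|² / 20 = 4/20.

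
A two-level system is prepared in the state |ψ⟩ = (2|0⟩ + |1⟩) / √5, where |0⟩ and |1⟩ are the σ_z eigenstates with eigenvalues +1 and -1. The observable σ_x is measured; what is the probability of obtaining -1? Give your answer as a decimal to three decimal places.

0.100

|-x⟩ = (|0⟩ - |1⟩)/√2, so ⟨-x|ψ⟩ = (1) / (√2·√5).
P = |1|² / 10 = 1/10.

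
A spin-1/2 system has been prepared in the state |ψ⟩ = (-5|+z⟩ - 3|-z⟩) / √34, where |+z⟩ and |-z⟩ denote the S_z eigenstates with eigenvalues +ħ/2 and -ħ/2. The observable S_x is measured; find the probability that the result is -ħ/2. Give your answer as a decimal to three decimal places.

|-x⟩ = (|+z⟩ - |-z⟩)/√2, so ⟨-x|ψ⟩ = (-2) / (√2·√34).
P = |-2|² / 68 = 4/68.

0.059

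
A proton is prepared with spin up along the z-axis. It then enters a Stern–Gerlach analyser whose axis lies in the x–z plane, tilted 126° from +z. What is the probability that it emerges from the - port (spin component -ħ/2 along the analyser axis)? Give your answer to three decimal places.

For spin-½, the probability of finding spin-up along an axis at angle θ to the initial spin direction is cos²(θ/2); spin-down is sin²(θ/2).
θ = 126°, so P = sin²(63°) ≈ 0.794.

0.794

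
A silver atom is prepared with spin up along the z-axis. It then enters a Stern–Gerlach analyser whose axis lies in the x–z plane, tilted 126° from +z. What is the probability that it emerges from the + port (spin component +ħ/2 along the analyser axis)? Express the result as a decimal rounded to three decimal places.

0.206

For spin-½, the probability of finding spin-up along an axis at angle θ to the initial spin direction is cos²(θ/2); spin-down is sin²(θ/2).
θ = 126°, so P = cos²(63°) ≈ 0.206.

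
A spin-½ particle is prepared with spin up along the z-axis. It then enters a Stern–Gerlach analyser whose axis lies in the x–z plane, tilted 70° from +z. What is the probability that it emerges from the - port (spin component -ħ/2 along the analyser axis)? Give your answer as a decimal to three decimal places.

0.329

For spin-½, the probability of finding spin-up along an axis at angle θ to the initial spin direction is cos²(θ/2); spin-down is sin²(θ/2).
θ = 70°, so P = sin²(35°) ≈ 0.329.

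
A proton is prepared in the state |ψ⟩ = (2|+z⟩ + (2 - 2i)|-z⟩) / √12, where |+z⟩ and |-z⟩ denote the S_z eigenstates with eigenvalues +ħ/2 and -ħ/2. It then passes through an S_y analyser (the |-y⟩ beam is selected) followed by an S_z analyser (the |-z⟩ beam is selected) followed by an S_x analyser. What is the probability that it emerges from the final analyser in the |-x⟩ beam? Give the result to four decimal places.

0.2083

First analyser (S_y): P(|-y⟩) = |⟨-y|ψ⟩|² = 20/24.
After stage 1 the state is |-y⟩; P(|-z⟩) = |⟨-z|-y⟩|² = 1/2.
After stage 2 the state is |-z⟩; P(|-x⟩) = |⟨-x|-z⟩|² = 1/2.
Joint probability = 20/24 × 1/2 × 1/2 = 0.2083.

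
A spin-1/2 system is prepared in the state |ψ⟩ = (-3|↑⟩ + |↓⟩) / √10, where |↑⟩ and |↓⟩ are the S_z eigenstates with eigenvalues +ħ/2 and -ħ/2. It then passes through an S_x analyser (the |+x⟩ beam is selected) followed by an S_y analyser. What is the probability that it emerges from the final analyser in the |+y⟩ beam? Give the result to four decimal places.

First analyser (S_x): P(|+x⟩) = |⟨+x|ψ⟩|² = 4/20.
After stage 1 the state is |+x⟩; P(|+y⟩) = |⟨+y|+x⟩|² = 1/2.
Joint probability = 4/20 × 1/2 = 0.1000.

0.1000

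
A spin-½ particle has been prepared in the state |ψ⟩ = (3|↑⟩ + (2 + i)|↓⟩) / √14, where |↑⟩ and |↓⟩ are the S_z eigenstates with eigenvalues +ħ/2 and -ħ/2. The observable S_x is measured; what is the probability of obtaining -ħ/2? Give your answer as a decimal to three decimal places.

|-x⟩ = (|↑⟩ - |↓⟩)/√2, so ⟨-x|ψ⟩ = (1 - i) / (√2·√14).
P = |1 - i|² / 28 = 2/28.

0.071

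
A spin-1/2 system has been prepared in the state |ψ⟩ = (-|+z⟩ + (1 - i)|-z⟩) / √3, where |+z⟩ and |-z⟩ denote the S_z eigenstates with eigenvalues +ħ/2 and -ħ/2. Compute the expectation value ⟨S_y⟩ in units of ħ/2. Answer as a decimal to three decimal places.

⟨σ_y⟩ = 2 Im(a* b)/(|a|²+|b|²) with a = -1, b = (1 - i).
a* b = (-1 + i), so ⟨σ_y⟩ = 2/3.
⟨S_y⟩ = (ħ/2)·⟨σ_y⟩.

0.667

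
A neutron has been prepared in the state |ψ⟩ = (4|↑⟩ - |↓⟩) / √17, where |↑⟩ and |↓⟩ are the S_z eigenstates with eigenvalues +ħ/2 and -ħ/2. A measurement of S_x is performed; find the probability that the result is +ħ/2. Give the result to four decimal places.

|+x⟩ = (|↑⟩ + |↓⟩)/√2, so ⟨+x|ψ⟩ = (3) / (√2·√17).
P = |3|² / 34 = 9/34.

0.2647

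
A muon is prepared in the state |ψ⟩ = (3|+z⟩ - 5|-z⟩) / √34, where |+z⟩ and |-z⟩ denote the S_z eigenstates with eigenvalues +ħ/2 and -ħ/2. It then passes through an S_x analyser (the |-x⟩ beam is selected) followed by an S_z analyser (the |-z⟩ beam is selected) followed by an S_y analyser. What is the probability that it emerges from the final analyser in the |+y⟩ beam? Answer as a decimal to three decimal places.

0.235

First analyser (S_x): P(|-x⟩) = |⟨-x|ψ⟩|² = 64/68.
After stage 1 the state is |-x⟩; P(|-z⟩) = |⟨-z|-x⟩|² = 1/2.
After stage 2 the state is |-z⟩; P(|+y⟩) = |⟨+y|-z⟩|² = 1/2.
Joint probability = 64/68 × 1/2 × 1/2 = 0.235.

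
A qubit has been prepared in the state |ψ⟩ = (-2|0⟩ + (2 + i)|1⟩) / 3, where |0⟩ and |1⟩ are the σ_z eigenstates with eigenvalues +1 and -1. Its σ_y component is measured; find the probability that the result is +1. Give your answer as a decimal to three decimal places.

0.278

|+y⟩ = (|0⟩ + i|1⟩)/√2, so ⟨+y|ψ⟩ = (-1 - 2i) / (√2·3).
P = |-1 - 2i|² / 18 = 5/18.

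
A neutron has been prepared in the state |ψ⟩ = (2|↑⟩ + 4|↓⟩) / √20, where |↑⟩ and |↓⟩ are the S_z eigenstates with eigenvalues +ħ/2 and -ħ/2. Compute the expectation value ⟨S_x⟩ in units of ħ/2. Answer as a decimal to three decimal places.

0.800

⟨σ_x⟩ = 2 Re(a* b)/(|a|²+|b|²) with a = 2, b = 4.
a* b = 8, so ⟨σ_x⟩ = 16/20.
⟨S_x⟩ = (ħ/2)·⟨σ_x⟩.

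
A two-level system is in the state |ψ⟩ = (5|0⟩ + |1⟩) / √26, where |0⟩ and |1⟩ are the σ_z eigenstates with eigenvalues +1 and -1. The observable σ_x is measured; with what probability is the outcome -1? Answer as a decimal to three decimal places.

0.308

|-x⟩ = (|0⟩ - |1⟩)/√2, so ⟨-x|ψ⟩ = (4) / (√2·√26).
P = |4|² / 52 = 16/52.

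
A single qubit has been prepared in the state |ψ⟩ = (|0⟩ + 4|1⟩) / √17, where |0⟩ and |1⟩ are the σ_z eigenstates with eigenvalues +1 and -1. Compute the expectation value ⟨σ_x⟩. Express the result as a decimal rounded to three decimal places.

⟨σ_x⟩ = 2 Re(a* b)/(|a|²+|b|²) with a = 1, b = 4.
a* b = 4, so ⟨σ_x⟩ = 8/17.

0.471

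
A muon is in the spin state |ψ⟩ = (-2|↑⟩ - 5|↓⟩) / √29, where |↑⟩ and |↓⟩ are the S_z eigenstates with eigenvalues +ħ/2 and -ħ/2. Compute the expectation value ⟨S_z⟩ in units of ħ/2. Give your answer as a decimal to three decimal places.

⟨σ_z⟩ = |a|² - |b|² divided by |a|²+|b|², with a, b the |↑⟩, |↓⟩ amplitudes.
= (4 - 25)/29 = -21/29.
⟨S_z⟩ = (ħ/2)·⟨σ_z⟩.

-0.724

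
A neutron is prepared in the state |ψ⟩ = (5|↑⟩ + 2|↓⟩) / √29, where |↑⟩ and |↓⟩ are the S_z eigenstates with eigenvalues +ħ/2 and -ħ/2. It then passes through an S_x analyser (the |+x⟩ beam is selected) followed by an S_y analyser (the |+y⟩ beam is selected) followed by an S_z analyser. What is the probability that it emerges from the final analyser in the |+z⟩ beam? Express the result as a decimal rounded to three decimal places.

0.211

First analyser (S_x): P(|+x⟩) = |⟨+x|ψ⟩|² = 49/58.
After stage 1 the state is |+x⟩; P(|+y⟩) = |⟨+y|+x⟩|² = 1/2.
After stage 2 the state is |+y⟩; P(|+z⟩) = |⟨+z|+y⟩|² = 1/2.
Joint probability = 49/58 × 1/2 × 1/2 = 0.211.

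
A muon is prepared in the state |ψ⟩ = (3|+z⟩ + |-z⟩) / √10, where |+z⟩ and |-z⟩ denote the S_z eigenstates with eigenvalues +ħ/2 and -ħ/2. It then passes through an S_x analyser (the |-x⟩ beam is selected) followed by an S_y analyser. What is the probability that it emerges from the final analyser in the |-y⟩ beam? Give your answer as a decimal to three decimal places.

First analyser (S_x): P(|-x⟩) = |⟨-x|ψ⟩|² = 4/20.
After stage 1 the state is |-x⟩; P(|-y⟩) = |⟨-y|-x⟩|² = 1/2.
Joint probability = 4/20 × 1/2 = 0.100.

0.100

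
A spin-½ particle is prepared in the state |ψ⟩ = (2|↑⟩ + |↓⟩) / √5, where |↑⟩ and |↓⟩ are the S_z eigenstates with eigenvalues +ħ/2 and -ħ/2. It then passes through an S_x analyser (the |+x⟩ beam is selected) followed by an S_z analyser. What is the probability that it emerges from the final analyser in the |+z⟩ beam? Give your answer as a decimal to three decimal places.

0.450

First analyser (S_x): P(|+x⟩) = |⟨+x|ψ⟩|² = 9/10.
After stage 1 the state is |+x⟩; P(|+z⟩) = |⟨+z|+x⟩|² = 1/2.
Joint probability = 9/10 × 1/2 = 0.450.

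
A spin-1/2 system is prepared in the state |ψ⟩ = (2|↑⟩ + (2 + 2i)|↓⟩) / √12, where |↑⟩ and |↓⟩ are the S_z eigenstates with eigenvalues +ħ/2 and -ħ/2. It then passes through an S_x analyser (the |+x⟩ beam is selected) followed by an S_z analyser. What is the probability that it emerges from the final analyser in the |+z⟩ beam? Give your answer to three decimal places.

First analyser (S_x): P(|+x⟩) = |⟨+x|ψ⟩|² = 20/24.
After stage 1 the state is |+x⟩; P(|+z⟩) = |⟨+z|+x⟩|² = 1/2.
Joint probability = 20/24 × 1/2 = 0.417.

0.417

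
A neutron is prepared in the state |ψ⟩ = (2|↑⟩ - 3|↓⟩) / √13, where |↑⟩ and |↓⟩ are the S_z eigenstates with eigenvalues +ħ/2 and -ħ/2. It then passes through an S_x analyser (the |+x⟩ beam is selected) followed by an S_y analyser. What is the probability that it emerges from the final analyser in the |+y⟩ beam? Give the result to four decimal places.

0.0192

First analyser (S_x): P(|+x⟩) = |⟨+x|ψ⟩|² = 1/26.
After stage 1 the state is |+x⟩; P(|+y⟩) = |⟨+y|+x⟩|² = 1/2.
Joint probability = 1/26 × 1/2 = 0.0192.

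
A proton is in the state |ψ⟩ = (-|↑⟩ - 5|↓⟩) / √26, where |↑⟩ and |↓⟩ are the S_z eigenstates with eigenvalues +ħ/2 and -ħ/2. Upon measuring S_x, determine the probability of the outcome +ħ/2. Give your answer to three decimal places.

|+x⟩ = (|↑⟩ + |↓⟩)/√2, so ⟨+x|ψ⟩ = (-6) / (√2·√26).
P = |-6|² / 52 = 36/52.

0.692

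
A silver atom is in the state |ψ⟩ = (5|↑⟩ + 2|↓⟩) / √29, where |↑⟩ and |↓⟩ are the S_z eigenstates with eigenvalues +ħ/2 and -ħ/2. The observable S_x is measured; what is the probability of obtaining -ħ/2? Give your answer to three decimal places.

0.155

|-x⟩ = (|↑⟩ - |↓⟩)/√2, so ⟨-x|ψ⟩ = (3) / (√2·√29).
P = |3|² / 58 = 9/58.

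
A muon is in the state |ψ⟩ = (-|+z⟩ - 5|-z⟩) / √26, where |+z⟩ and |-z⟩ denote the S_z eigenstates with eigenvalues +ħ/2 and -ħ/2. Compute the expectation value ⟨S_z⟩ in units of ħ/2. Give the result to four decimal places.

-0.9231

⟨σ_z⟩ = |a|² - |b|² divided by |a|²+|b|², with a, b the |+z⟩, |-z⟩ amplitudes.
= (1 - 25)/26 = -24/26.
⟨S_z⟩ = (ħ/2)·⟨σ_z⟩.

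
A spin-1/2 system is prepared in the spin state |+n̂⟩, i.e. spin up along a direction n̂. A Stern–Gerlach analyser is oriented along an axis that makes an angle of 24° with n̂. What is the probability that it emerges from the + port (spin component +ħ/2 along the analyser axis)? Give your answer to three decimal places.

0.957

For spin-½, the probability of finding spin-up along an axis at angle θ to the initial spin direction is cos²(θ/2); spin-down is sin²(θ/2).
θ = 24°, so P = cos²(12°) ≈ 0.957.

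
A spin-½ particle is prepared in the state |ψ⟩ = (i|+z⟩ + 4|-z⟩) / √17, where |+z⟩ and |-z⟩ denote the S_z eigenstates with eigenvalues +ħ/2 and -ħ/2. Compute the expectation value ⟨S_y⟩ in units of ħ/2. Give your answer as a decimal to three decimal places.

-0.471

⟨σ_y⟩ = 2 Im(a* b)/(|a|²+|b|²) with a = i, b = 4.
a* b = -4i, so ⟨σ_y⟩ = -8/17.
⟨S_y⟩ = (ħ/2)·⟨σ_y⟩.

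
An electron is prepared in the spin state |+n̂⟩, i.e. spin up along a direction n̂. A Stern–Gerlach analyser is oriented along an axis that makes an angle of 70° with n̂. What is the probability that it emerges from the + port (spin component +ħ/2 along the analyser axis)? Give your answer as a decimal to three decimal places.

0.671

For spin-½, the probability of finding spin-up along an axis at angle θ to the initial spin direction is cos²(θ/2); spin-down is sin²(θ/2).
θ = 70°, so P = cos²(35°) ≈ 0.671.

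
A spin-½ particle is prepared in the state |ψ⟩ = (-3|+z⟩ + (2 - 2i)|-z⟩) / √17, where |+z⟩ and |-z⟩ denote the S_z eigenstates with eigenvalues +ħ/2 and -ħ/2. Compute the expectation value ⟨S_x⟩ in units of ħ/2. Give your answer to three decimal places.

-0.706

⟨σ_x⟩ = 2 Re(a* b)/(|a|²+|b|²) with a = -3, b = (2 - 2i).
a* b = (-6 + 6i), so ⟨σ_x⟩ = -12/17.
⟨S_x⟩ = (ħ/2)·⟨σ_x⟩.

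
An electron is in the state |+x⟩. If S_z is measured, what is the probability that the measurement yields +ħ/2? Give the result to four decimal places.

0.5000

In the S_z basis, |+x⟩ = (|+z⟩ + |-z⟩)/√2 and |+z⟩ = |+z⟩.
|⟨+z|+x⟩|² = 1/2.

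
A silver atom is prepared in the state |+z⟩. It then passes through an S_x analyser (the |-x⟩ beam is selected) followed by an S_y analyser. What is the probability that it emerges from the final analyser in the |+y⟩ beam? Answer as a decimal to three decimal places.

First analyser (S_x): from |+z⟩, P(|-x⟩) = 1/2.
After stage 1 the state is |-x⟩; P(|+y⟩) = |⟨+y|-x⟩|² = 1/2.
Joint probability = 1/2 × 1/2 = 0.250.

0.250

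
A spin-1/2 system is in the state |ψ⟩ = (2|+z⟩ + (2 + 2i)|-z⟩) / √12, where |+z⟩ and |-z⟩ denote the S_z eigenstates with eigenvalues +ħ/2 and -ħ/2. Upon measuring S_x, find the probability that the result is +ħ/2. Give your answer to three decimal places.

|+x⟩ = (|+z⟩ + |-z⟩)/√2, so ⟨+x|ψ⟩ = (4 + 2i) / (√2·√12).
P = |4 + 2i|² / 24 = 20/24.

0.833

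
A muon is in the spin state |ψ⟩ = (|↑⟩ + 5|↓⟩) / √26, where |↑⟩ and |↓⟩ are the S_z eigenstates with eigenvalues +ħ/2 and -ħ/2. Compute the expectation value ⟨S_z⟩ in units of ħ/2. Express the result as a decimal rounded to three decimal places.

⟨σ_z⟩ = |a|² - |b|² divided by |a|²+|b|², with a, b the |↑⟩, |↓⟩ amplitudes.
= (1 - 25)/26 = -24/26.
⟨S_z⟩ = (ħ/2)·⟨σ_z⟩.

-0.923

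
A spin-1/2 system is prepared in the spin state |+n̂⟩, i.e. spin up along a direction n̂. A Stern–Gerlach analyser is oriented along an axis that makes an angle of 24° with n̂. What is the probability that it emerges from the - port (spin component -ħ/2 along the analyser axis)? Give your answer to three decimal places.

0.043

For spin-½, the probability of finding spin-up along an axis at angle θ to the initial spin direction is cos²(θ/2); spin-down is sin²(θ/2).
θ = 24°, so P = sin²(12°) ≈ 0.043.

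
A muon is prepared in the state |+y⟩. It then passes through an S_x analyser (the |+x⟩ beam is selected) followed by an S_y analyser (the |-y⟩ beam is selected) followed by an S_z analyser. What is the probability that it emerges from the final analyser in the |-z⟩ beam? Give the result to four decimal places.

First analyser (S_x): from |+y⟩, P(|+x⟩) = 1/2.
After stage 1 the state is |+x⟩; P(|-y⟩) = |⟨-y|+x⟩|² = 1/2.
After stage 2 the state is |-y⟩; P(|-z⟩) = |⟨-z|-y⟩|² = 1/2.
Joint probability = 1/2 × 1/2 × 1/2 = 0.1250.

0.1250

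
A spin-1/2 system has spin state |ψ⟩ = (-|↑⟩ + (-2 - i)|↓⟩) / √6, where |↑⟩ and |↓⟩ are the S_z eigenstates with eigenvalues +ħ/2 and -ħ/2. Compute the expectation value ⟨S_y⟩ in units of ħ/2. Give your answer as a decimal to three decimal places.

0.333

⟨σ_y⟩ = 2 Im(a* b)/(|a|²+|b|²) with a = -1, b = (-2 - i).
a* b = (2 + i), so ⟨σ_y⟩ = 2/6.
⟨S_y⟩ = (ħ/2)·⟨σ_y⟩.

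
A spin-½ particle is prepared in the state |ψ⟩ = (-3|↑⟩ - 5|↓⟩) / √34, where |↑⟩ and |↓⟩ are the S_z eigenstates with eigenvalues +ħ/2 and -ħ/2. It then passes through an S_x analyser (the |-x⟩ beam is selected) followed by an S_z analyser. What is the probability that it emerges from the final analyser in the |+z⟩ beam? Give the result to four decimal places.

First analyser (S_x): P(|-x⟩) = |⟨-x|ψ⟩|² = 4/68.
After stage 1 the state is |-x⟩; P(|+z⟩) = |⟨+z|-x⟩|² = 1/2.
Joint probability = 4/68 × 1/2 = 0.0294.

0.0294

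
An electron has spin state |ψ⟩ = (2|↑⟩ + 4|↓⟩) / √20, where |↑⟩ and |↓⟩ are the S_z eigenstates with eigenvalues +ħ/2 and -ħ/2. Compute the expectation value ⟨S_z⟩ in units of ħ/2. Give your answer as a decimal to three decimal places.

⟨σ_z⟩ = |a|² - |b|² divided by |a|²+|b|², with a, b the |↑⟩, |↓⟩ amplitudes.
= (4 - 16)/20 = -12/20.
⟨S_z⟩ = (ħ/2)·⟨σ_z⟩.

-0.600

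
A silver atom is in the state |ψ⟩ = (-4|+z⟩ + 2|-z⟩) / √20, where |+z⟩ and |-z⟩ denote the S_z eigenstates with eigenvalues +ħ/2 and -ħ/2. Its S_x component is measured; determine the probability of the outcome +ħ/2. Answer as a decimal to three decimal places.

|+x⟩ = (|+z⟩ + |-z⟩)/√2, so ⟨+x|ψ⟩ = (-2) / (√2·√20).
P = |-2|² / 40 = 4/40.

0.100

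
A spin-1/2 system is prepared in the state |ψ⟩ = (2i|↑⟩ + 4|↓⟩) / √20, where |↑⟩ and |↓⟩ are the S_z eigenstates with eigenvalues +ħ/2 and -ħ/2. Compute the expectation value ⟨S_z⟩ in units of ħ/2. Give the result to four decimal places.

⟨σ_z⟩ = |a|² - |b|² divided by |a|²+|b|², with a, b the |↑⟩, |↓⟩ amplitudes.
= (4 - 16)/20 = -12/20.
⟨S_z⟩ = (ħ/2)·⟨σ_z⟩.

-0.6000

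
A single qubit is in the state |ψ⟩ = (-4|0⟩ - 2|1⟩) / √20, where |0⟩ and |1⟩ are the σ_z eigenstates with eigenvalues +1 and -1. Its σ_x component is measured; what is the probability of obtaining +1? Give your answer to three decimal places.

|+x⟩ = (|0⟩ + |1⟩)/√2, so ⟨+x|ψ⟩ = (-6) / (√2·√20).
P = |-6|² / 40 = 36/40.

0.900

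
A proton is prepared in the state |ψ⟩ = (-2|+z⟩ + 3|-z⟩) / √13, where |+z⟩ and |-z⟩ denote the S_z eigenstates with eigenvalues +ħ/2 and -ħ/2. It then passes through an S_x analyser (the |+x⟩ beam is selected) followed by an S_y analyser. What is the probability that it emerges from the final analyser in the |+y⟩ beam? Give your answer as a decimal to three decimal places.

0.019

First analyser (S_x): P(|+x⟩) = |⟨+x|ψ⟩|² = 1/26.
After stage 1 the state is |+x⟩; P(|+y⟩) = |⟨+y|+x⟩|² = 1/2.
Joint probability = 1/26 × 1/2 = 0.019.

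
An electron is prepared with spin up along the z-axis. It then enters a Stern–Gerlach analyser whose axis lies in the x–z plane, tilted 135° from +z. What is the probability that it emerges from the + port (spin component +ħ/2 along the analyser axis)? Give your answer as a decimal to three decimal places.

0.146

For spin-½, the probability of finding spin-up along an axis at angle θ to the initial spin direction is cos²(θ/2); spin-down is sin²(θ/2).
θ = 135°, so P = cos²(67.5°) ≈ 0.146.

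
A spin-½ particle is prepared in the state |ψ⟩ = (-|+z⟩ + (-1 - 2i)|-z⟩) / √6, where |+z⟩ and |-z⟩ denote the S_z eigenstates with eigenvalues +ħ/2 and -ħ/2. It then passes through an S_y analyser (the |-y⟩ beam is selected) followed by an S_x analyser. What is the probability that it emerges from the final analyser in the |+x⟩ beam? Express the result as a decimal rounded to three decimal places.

0.083

First analyser (S_y): P(|-y⟩) = |⟨-y|ψ⟩|² = 2/12.
After stage 1 the state is |-y⟩; P(|+x⟩) = |⟨+x|-y⟩|² = 1/2.
Joint probability = 2/12 × 1/2 = 0.083.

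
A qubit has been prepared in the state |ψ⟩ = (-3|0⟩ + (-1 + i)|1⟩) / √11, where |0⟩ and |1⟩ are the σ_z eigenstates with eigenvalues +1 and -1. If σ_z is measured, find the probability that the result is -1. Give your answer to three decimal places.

The -1 outcome corresponds to |1⟩. Its amplitude in |ψ⟩ is (-1 + i)/√11.
P = |-1 + i|² / 11 = 2/11.

0.182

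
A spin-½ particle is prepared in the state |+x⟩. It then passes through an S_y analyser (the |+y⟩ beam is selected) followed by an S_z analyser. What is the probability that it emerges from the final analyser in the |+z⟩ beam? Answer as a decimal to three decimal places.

0.250

First analyser (S_y): from |+x⟩, P(|+y⟩) = 1/2.
After stage 1 the state is |+y⟩; P(|+z⟩) = |⟨+z|+y⟩|² = 1/2.
Joint probability = 1/2 × 1/2 = 0.250.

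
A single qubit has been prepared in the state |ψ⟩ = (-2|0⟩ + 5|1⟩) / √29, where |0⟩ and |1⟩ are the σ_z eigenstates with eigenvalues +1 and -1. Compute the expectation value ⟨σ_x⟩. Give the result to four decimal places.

⟨σ_x⟩ = 2 Re(a* b)/(|a|²+|b|²) with a = -2, b = 5.
a* b = -10, so ⟨σ_x⟩ = -20/29.

-0.6897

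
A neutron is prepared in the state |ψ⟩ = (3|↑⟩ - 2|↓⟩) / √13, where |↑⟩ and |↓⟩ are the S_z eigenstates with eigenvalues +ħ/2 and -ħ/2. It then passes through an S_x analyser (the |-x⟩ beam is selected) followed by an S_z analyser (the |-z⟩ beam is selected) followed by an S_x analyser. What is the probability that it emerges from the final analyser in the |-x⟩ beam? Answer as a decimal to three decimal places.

First analyser (S_x): P(|-x⟩) = |⟨-x|ψ⟩|² = 25/26.
After stage 1 the state is |-x⟩; P(|-z⟩) = |⟨-z|-x⟩|² = 1/2.
After stage 2 the state is |-z⟩; P(|-x⟩) = |⟨-x|-z⟩|² = 1/2.
Joint probability = 25/26 × 1/2 × 1/2 = 0.240.

0.240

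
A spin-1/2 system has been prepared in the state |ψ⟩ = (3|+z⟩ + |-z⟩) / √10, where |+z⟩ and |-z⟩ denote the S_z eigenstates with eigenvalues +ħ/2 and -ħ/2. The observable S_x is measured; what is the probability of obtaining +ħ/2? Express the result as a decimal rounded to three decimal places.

|+x⟩ = (|+z⟩ + |-z⟩)/√2, so ⟨+x|ψ⟩ = (4) / (√2·√10).
P = |4|² / 20 = 16/20.

0.800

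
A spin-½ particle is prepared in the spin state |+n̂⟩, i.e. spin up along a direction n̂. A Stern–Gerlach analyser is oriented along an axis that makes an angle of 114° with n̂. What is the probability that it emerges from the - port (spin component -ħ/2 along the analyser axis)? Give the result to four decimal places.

For spin-½, the probability of finding spin-up along an axis at angle θ to the initial spin direction is cos²(θ/2); spin-down is sin²(θ/2).
θ = 114°, so P = sin²(57°) ≈ 0.7034.

0.7034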